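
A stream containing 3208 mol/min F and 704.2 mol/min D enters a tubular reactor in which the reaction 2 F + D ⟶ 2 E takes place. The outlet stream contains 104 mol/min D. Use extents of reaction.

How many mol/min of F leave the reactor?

2010 mol/min

For D: n = n₀ − 1ξ → 104 = 704.2 − 1ξ, giving ξ = 600.2 mol/min.
Outlet amounts (n = n₀ + ν ξ):
  F: 3208 − 2(600.2) = 2008
  D: 704.2 − 1(600.2) = 104
  E: 0 + 2(600.2) = 1200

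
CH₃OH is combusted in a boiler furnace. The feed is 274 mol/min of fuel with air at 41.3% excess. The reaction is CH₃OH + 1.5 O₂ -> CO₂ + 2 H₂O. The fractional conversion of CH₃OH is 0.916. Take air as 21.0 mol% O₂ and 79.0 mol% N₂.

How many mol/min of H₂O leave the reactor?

Stoichiometric O₂ = 1.5 × 274 = 411 mol/min; O₂ fed = 411 × 1.413 = 580.7 mol/min.
N₂ fed = 580.7 × 79/21 = 2185 mol/min.
Fuel reacted = 0.916 × 274 → ξ = 251 mol/min.
Outlet (n = n₀ + ν ξ):
  CH₃OH: 274 − 1(251) = 23.02
  O₂: 580.7 − 1.5(251) = 204.3
  N₂: 2185 (inert)
  CO₂: 0 + 1(251) = 251
  H₂O: 0 + 2(251) = 502

502 mol/min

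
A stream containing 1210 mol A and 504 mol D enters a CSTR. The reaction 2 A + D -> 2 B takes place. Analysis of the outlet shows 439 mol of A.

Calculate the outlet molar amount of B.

For A: n = n₀ − 2ξ → 439 = 1210 − 2ξ, giving ξ = 385.5 mol.
Outlet amounts (n = n₀ + ν ξ):
  A: 1210 − 2(385.5) = 439
  D: 504 − 1(385.5) = 118.5
  B: 0 + 2(385.5) = 771

771 mol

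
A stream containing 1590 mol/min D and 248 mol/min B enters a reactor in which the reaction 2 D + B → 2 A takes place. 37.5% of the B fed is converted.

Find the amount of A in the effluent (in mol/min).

B reacted = 0.375 × 248 = 93 mol/min; ν_B = −1, so ξ = 93/1 = 93 mol/min.
Outlet amounts (n = n₀ + ν ξ):
  D: 1590 − 2(93) = 1404
  B: 248 − 1(93) = 155
  A: 0 + 2(93) = 186

186 mol/min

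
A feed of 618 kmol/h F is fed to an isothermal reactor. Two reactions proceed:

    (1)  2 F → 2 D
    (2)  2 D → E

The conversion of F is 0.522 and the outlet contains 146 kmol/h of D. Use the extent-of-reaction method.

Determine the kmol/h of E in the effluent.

Conversion of F: F consumed = 2ξ₁ = 0.522 × 618 → ξ₁ = 161.3 kmol/h.
D balance: n_D = 0 + 2ξ₁ − 2ξ₂ = 146 → ξ₂ = (2·161.3 − 146)/2 = 88.3 kmol/h.
Outlet amounts (n = n₀ + Σ ν·ξ):
  F: 618 − 2(161.3) = 295.4
  D: 0 + 2(161.3) − 2(88.3) = 146
  E: 0 + 1(88.3) = 88.3

88.3 kmol/h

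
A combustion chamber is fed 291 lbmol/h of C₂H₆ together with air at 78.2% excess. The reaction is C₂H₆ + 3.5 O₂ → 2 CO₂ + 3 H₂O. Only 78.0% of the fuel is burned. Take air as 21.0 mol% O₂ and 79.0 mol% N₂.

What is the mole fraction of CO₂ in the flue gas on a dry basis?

0.0543

Stoichiometric O₂ = 3.5 × 291 = 1018 lbmol/h; O₂ fed = 1018 × 1.782 = 1815 lbmol/h.
N₂ fed = 1815 × 79/21 = 6828 lbmol/h.
Fuel reacted = 0.78 × 291 → ξ = 227 lbmol/h.
Outlet (n = n₀ + ν ξ):
  C₂H₆: 291 − 1(227) = 64.02
  O₂: 1815 − 3.5(227) = 1021
  N₂: 6828 (inert)
  CO₂: 0 + 2(227) = 454
  H₂O: 0 + 3(227) = 680.9
Dry total = 8366 lbmol/h; y_CO₂ (dry) = 454 / 8366 = 0.05426.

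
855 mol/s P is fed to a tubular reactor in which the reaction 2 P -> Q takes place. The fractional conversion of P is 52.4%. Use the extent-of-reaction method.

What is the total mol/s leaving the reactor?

631 mol/s

P reacted = 0.524 × 855 = 448 mol/s; ν_P = −2, so ξ = 448/2 = 224 mol/s.
Outlet amounts (n = n₀ + ν ξ):
  P: 855 − 2(224) = 407
  Q: 0 + 1(224) = 224
Total out = 407 + 224 = 631 mol/s.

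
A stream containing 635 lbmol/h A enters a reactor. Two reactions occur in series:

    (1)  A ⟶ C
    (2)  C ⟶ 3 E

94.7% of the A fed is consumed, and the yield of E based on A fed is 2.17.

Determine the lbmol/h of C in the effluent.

Conversion of A: A consumed = 1ξ₁ = 0.947 × 635 → ξ₁ = 601.3 lbmol/h.
Yield of E: 3ξ₂ / 635 = 2.17 → ξ₂ = 459.3 lbmol/h.
Outlet amounts (n = n₀ + Σ ν·ξ):
  A: 635 − 1(601.3) = 33.66
  C: 0 + 1(601.3) − 1(459.3) = 142
  E: 0 + 3(459.3) = 1378

142 lbmol/h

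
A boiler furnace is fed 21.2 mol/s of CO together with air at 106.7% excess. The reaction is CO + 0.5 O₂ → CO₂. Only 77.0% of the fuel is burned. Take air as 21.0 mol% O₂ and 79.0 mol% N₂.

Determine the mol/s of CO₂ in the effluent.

16.3 mol/s

Stoichiometric O₂ = 0.5 × 21.2 = 10.6 mol/s; O₂ fed = 10.6 × 2.067 = 21.91 mol/s.
N₂ fed = 21.91 × 79/21 = 82.42 mol/s.
Fuel reacted = 0.77 × 21.2 → ξ = 16.32 mol/s.
Outlet (n = n₀ + ν ξ):
  CO: 21.2 − 1(16.32) = 4.876
  O₂: 21.91 − 0.5(16.32) = 13.75
  N₂: 82.42 (inert)
  CO₂: 0 + 1(16.32) = 16.32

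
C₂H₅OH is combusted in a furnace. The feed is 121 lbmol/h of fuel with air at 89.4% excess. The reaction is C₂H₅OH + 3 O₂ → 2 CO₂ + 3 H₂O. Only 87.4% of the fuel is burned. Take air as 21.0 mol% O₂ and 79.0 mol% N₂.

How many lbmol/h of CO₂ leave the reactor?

Stoichiometric O₂ = 3 × 121 = 363 lbmol/h; O₂ fed = 363 × 1.894 = 687.5 lbmol/h.
N₂ fed = 687.5 × 79/21 = 2586 lbmol/h.
Fuel reacted = 0.874 × 121 → ξ = 105.8 lbmol/h.
Outlet (n = n₀ + ν ξ):
  C₂H₅OH: 121 − 1(105.8) = 15.25
  O₂: 687.5 − 3(105.8) = 370.3
  N₂: 2586 (inert)
  CO₂: 0 + 2(105.8) = 211.5
  H₂O: 0 + 3(105.8) = 317.3

212 lbmol/h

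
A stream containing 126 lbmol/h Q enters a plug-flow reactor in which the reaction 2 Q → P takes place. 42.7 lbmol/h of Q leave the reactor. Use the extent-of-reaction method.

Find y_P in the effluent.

0.494

For Q: n = n₀ − 2ξ → 42.7 = 126 − 2ξ, giving ξ = 41.65 lbmol/h.
Outlet amounts (n = n₀ + ν ξ):
  Q: 126 − 2(41.65) = 42.7
  P: 0 + 1(41.65) = 41.65
Total out = 84.35 lbmol/h; y_P = 41.65 / 84.35 = 0.4938.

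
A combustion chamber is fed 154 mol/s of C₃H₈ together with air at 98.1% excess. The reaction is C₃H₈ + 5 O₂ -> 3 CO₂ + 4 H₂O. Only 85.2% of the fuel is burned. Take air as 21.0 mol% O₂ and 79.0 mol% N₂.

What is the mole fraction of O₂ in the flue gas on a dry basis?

0.124

Stoichiometric O₂ = 5 × 154 = 770 mol/s; O₂ fed = 770 × 1.981 = 1525 mol/s.
N₂ fed = 1525 × 79/21 = 5738 mol/s.
Fuel reacted = 0.852 × 154 → ξ = 131.2 mol/s.
Outlet (n = n₀ + ν ξ):
  C₃H₈: 154 − 1(131.2) = 22.79
  O₂: 1525 − 5(131.2) = 869.3
  N₂: 5738 (inert)
  CO₂: 0 + 3(131.2) = 393.6
  H₂O: 0 + 4(131.2) = 524.8
Dry total = 7024 mol/s; y_O₂ (dry) = 869.3 / 7024 = 0.1238.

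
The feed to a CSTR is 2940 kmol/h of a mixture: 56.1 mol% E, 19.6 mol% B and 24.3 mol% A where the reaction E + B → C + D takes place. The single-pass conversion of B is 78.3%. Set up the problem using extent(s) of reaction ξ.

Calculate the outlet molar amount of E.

1200 kmol/h

B reacted = 0.783 × 576.2 = 451.2 kmol/h; ν_B = −1, so ξ = 451.2/1 = 451.2 kmol/h.
Outlet amounts (n = n₀ + ν ξ):
  E: 1649 − 1(451.2) = 1198
  B: 576.2 − 1(451.2) = 125
  C: 0 + 1(451.2) = 451.2
  D: 0 + 1(451.2) = 451.2
  A: 714.4 (inert)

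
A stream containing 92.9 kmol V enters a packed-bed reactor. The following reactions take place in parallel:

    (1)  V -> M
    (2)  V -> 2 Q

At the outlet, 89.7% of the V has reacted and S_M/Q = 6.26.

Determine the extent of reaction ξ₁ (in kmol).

ξ₁ = 77.2 kmol

Conversion of V: V consumed = 0.897 × 92.9 = 83.33 kmol = 1ξ₁ + 1ξ₂.
Selectivity: 1ξ₁ / (2ξ₂) = 6.26 → ξ₁ = 12.52 ξ₂.
Substitute: (1·12.52 + 1) ξ₂ = 83.33 → ξ₂ = 6.164 kmol, ξ₁ = 77.17 kmol.
Outlet amounts (n = n₀ + Σ ν·ξ):
  V: 92.9 − 1(77.17) − 1(6.164) = 9.569
  M: 0 + 1(77.17) = 77.17
  Q: 0 + 2(6.164) = 12.33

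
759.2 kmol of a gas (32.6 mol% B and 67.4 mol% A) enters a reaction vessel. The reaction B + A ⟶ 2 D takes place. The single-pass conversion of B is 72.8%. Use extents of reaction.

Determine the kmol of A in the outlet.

332 kmol

B reacted = 0.728 × 247.5 = 180.2 kmol; ν_B = −1, so ξ = 180.2/1 = 180.2 kmol.
Outlet amounts (n = n₀ + ν ξ):
  B: 247.5 − 1(180.2) = 67.32
  A: 511.7 − 1(180.2) = 331.5
  D: 0 + 2(180.2) = 360.4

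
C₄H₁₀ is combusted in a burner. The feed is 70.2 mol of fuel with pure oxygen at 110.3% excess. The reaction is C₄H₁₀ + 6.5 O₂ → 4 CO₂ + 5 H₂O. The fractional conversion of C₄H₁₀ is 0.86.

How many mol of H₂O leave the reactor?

302 mol

Stoichiometric O₂ = 6.5 × 70.2 = 456.3 mol; O₂ fed = 456.3 × 2.103 = 959.6 mol.
Fuel reacted = 0.86 × 70.2 → ξ = 60.37 mol.
Outlet (n = n₀ + ν ξ):
  C₄H₁₀: 70.2 − 1(60.37) = 9.828
  O₂: 959.6 − 6.5(60.37) = 567.2
  CO₂: 0 + 4(60.37) = 241.5
  H₂O: 0 + 5(60.37) = 301.9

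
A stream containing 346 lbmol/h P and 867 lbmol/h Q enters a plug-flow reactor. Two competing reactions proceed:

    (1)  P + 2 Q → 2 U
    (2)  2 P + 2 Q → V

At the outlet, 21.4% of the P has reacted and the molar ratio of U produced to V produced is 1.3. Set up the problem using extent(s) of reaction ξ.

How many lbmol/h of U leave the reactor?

Conversion of P: P consumed = 0.214 × 346 = 74.04 lbmol/h = 1ξ₁ + 2ξ₂.
Selectivity: 2ξ₁ / (1ξ₂) = 1.3 → ξ₁ = 0.65 ξ₂.
Substitute: (1·0.65 + 2) ξ₂ = 74.04 → ξ₂ = 27.94 lbmol/h, ξ₁ = 18.16 lbmol/h.
Outlet amounts (n = n₀ + Σ ν·ξ):
  P: 346 − 1(18.16) − 2(27.94) = 272
  Q: 867 − 2(18.16) − 2(27.94) = 774.8
  U: 0 + 2(18.16) = 36.32
  V: 0 + 1(27.94) = 27.94

36.3 lbmol/h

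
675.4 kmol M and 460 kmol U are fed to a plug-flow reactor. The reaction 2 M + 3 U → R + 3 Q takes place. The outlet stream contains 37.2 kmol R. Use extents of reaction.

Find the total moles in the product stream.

For R: n = n₀ + 1ξ → 37.2 = 0 + 1ξ, giving ξ = 37.2 kmol.
Outlet amounts (n = n₀ + ν ξ):
  M: 675.4 − 2(37.2) = 601
  U: 460 − 3(37.2) = 348.4
  R: 0 + 1(37.2) = 37.2
  Q: 0 + 3(37.2) = 111.6
Total out = 601 + 348.4 + 37.2 + 111.6 = 1098 kmol.

1100 kmol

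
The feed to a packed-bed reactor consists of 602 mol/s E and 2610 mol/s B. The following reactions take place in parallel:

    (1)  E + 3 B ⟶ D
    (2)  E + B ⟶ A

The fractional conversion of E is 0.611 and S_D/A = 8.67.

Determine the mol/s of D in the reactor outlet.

Conversion of E: E consumed = 0.611 × 602 = 367.8 mol/s = 1ξ₁ + 1ξ₂.
Selectivity: 1ξ₁ / (1ξ₂) = 8.67 → ξ₁ = 8.67 ξ₂.
Substitute: (1·8.67 + 1) ξ₂ = 367.8 → ξ₂ = 38.04 mol/s, ξ₁ = 329.8 mol/s.
Outlet amounts (n = n₀ + Σ ν·ξ):
  E: 602 − 1(329.8) − 1(38.04) = 234.2
  B: 2610 − 3(329.8) − 1(38.04) = 1583
  D: 0 + 1(329.8) = 329.8
  A: 0 + 1(38.04) = 38.04

330 mol/s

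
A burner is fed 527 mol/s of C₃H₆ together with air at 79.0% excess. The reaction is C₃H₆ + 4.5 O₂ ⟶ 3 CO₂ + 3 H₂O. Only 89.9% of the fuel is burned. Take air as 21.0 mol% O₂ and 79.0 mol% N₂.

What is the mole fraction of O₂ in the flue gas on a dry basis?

0.108

Stoichiometric O₂ = 4.5 × 527 = 2372 mol/s; O₂ fed = 2372 × 1.790 = 4245 mol/s.
N₂ fed = 4245 × 79/21 = 15970 mol/s.
Fuel reacted = 0.899 × 527 → ξ = 473.8 mol/s.
Outlet (n = n₀ + ν ξ):
  C₃H₆: 527 − 1(473.8) = 53.23
  O₂: 4245 − 4.5(473.8) = 2113
  N₂: 15970 (inert)
  CO₂: 0 + 3(473.8) = 1421
  H₂O: 0 + 3(473.8) = 1421
Dry total = 19560 mol/s; y_O₂ (dry) = 2113 / 19560 = 0.108.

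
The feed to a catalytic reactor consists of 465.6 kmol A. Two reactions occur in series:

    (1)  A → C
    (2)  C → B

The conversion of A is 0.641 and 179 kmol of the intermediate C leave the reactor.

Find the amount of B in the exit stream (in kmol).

Conversion of A: A consumed = 1ξ₁ = 0.641 × 465.6 → ξ₁ = 298.4 kmol.
C balance: n_C = 0 + 1ξ₁ − 1ξ₂ = 179 → ξ₂ = (1·298.4 − 179)/1 = 119.4 kmol.
Outlet amounts (n = n₀ + Σ ν·ξ):
  A: 465.6 − 1(298.4) = 167.2
  C: 0 + 1(298.4) − 1(119.4) = 179
  B: 0 + 1(119.4) = 119.4

119 kmol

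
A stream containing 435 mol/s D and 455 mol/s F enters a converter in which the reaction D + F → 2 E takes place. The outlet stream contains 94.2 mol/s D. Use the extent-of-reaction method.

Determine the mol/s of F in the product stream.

114 mol/s

For D: n = n₀ − 1ξ → 94.2 = 435 − 1ξ, giving ξ = 340.8 mol/s.
Outlet amounts (n = n₀ + ν ξ):
  D: 435 − 1(340.8) = 94.2
  F: 455 − 1(340.8) = 114.2
  E: 0 + 2(340.8) = 681.6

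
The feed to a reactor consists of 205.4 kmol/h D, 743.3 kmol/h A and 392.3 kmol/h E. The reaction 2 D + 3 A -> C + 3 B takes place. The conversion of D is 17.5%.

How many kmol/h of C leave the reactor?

18 kmol/h

D reacted = 0.175 × 205.4 = 35.95 kmol/h; ν_D = −2, so ξ = 35.95/2 = 17.97 kmol/h.
Outlet amounts (n = n₀ + ν ξ):
  D: 205.4 − 2(17.97) = 169.5
  A: 743.3 − 3(17.97) = 689.4
  C: 0 + 1(17.97) = 17.97
  B: 0 + 3(17.97) = 53.92
  E: 392.3 (inert)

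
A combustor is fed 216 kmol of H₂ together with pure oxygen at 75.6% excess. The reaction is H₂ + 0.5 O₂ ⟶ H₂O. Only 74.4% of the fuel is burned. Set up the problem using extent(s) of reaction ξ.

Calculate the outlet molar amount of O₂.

109 kmol

Stoichiometric O₂ = 0.5 × 216 = 108 kmol; O₂ fed = 108 × 1.756 = 189.6 kmol.
Fuel reacted = 0.744 × 216 → ξ = 160.7 kmol.
Outlet (n = n₀ + ν ξ):
  H₂: 216 − 1(160.7) = 55.3
  O₂: 189.6 − 0.5(160.7) = 109.3
  H₂O: 0 + 1(160.7) = 160.7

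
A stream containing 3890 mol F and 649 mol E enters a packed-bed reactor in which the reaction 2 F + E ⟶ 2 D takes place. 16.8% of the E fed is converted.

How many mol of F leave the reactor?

3670 mol

E reacted = 0.168 × 649 = 109 mol; ν_E = −1, so ξ = 109/1 = 109 mol.
Outlet amounts (n = n₀ + ν ξ):
  F: 3890 − 2(109) = 3672
  E: 649 − 1(109) = 540
  D: 0 + 2(109) = 218.1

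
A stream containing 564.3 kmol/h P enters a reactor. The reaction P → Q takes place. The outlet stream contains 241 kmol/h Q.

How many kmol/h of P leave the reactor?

323 kmol/h

For Q: n = n₀ + 1ξ → 241 = 0 + 1ξ, giving ξ = 241 kmol/h.
Outlet amounts (n = n₀ + ν ξ):
  P: 564.3 − 1(241) = 323.3
  Q: 0 + 1(241) = 241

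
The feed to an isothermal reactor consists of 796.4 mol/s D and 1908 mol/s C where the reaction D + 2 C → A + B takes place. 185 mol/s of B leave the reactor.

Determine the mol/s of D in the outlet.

For B: n = n₀ + 1ξ → 185 = 0 + 1ξ, giving ξ = 185 mol/s.
Outlet amounts (n = n₀ + ν ξ):
  D: 796.4 − 1(185) = 611.4
  C: 1908 − 2(185) = 1538
  A: 0 + 1(185) = 185
  B: 0 + 1(185) = 185

611 mol/s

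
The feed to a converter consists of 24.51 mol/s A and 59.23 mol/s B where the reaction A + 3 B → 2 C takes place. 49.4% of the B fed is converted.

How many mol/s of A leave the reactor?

B reacted = 0.494 × 59.23 = 29.26 mol/s; ν_B = −3, so ξ = 29.26/3 = 9.753 mol/s.
Outlet amounts (n = n₀ + ν ξ):
  A: 24.51 − 1(9.753) = 14.76
  B: 59.23 − 3(9.753) = 29.97
  C: 0 + 2(9.753) = 19.51

14.8 mol/s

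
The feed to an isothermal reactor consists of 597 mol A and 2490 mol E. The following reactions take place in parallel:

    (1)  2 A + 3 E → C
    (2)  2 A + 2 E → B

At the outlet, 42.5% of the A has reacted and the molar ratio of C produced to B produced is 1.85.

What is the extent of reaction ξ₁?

ξ₁ = 82.3 mol

Conversion of A: A consumed = 0.425 × 597 = 253.7 mol = 2ξ₁ + 2ξ₂.
Selectivity: 1ξ₁ / (1ξ₂) = 1.85 → ξ₁ = 1.85 ξ₂.
Substitute: (2·1.85 + 2) ξ₂ = 253.7 → ξ₂ = 44.51 mol, ξ₁ = 82.35 mol.
Outlet amounts (n = n₀ + Σ ν·ξ):
  A: 597 − 2(82.35) − 2(44.51) = 343.3
  E: 2490 − 3(82.35) − 2(44.51) = 2154
  C: 0 + 1(82.35) = 82.35
  B: 0 + 1(44.51) = 44.51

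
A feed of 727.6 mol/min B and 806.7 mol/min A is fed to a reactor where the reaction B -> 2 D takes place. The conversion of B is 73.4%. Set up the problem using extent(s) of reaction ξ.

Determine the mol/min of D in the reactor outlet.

1070 mol/min

B reacted = 0.734 × 727.6 = 534.1 mol/min; ν_B = −1, so ξ = 534.1/1 = 534.1 mol/min.
Outlet amounts (n = n₀ + ν ξ):
  B: 727.6 − 1(534.1) = 193.5
  D: 0 + 2(534.1) = 1068
  A: 806.7 (inert)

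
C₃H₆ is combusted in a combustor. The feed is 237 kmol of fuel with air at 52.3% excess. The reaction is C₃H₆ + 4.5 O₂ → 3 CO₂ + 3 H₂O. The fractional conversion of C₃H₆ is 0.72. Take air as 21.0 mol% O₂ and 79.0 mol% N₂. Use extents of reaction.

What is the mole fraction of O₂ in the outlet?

0.106

Stoichiometric O₂ = 4.5 × 237 = 1066 kmol; O₂ fed = 1066 × 1.523 = 1624 kmol.
N₂ fed = 1624 × 79/21 = 6110 kmol.
Fuel reacted = 0.72 × 237 → ξ = 170.6 kmol.
Outlet (n = n₀ + ν ξ):
  C₃H₆: 237 − 1(170.6) = 66.36
  O₂: 1624 − 4.5(170.6) = 856.4
  N₂: 6110 (inert)
  CO₂: 0 + 3(170.6) = 511.9
  H₂O: 0 + 3(170.6) = 511.9
Total out = 8057 kmol; y_O₂ = 856.4 / 8057 = 0.1063.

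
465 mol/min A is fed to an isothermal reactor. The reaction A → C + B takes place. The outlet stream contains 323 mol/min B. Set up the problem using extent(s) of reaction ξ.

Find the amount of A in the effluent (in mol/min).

For B: n = n₀ + 1ξ → 323 = 0 + 1ξ, giving ξ = 323 mol/min.
Outlet amounts (n = n₀ + ν ξ):
  A: 465 − 1(323) = 142
  C: 0 + 1(323) = 323
  B: 0 + 1(323) = 323

142 mol/min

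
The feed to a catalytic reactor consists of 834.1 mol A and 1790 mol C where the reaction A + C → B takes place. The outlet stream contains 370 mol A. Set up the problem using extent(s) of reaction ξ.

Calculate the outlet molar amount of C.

For A: n = n₀ − 1ξ → 370 = 834.1 − 1ξ, giving ξ = 464.1 mol.
Outlet amounts (n = n₀ + ν ξ):
  A: 834.1 − 1(464.1) = 370
  C: 1790 − 1(464.1) = 1326
  B: 0 + 1(464.1) = 464.1

1330 mol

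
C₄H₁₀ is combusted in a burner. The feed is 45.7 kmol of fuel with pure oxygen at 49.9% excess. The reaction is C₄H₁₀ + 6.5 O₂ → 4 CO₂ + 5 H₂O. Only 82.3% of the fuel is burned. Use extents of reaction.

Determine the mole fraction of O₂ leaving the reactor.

0.367

Stoichiometric O₂ = 6.5 × 45.7 = 297.1 kmol; O₂ fed = 297.1 × 1.499 = 445.3 kmol.
Fuel reacted = 0.823 × 45.7 → ξ = 37.61 kmol.
Outlet (n = n₀ + ν ξ):
  C₄H₁₀: 45.7 − 1(37.61) = 8.089
  O₂: 445.3 − 6.5(37.61) = 200.8
  CO₂: 0 + 4(37.61) = 150.4
  H₂O: 0 + 5(37.61) = 188.1
Total out = 547.4 kmol; y_O₂ = 200.8 / 547.4 = 0.3668.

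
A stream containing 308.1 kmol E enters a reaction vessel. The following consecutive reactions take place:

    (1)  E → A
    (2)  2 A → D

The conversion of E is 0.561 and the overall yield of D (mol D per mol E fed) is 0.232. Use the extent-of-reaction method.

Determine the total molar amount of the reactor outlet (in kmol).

237 kmol

Conversion of E: E consumed = 1ξ₁ = 0.561 × 308.1 → ξ₁ = 172.8 kmol.
Yield of D: 1ξ₂ / 308.1 = 0.232 → ξ₂ = 71.48 kmol.
Outlet amounts (n = n₀ + Σ ν·ξ):
  E: 308.1 − 1(172.8) = 135.3
  A: 0 + 1(172.8) − 2(71.48) = 29.89
  D: 0 + 1(71.48) = 71.48
Total out = 135.3 + 29.89 + 71.48 = 236.6 kmol.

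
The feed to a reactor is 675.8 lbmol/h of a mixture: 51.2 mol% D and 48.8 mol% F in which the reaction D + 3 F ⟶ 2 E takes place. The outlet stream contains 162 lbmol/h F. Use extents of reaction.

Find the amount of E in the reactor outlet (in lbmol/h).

For F: n = n₀ − 3ξ → 162 = 329.8 − 3ξ, giving ξ = 55.93 lbmol/h.
Outlet amounts (n = n₀ + ν ξ):
  D: 346 − 1(55.93) = 290.1
  F: 329.8 − 3(55.93) = 162
  E: 0 + 2(55.93) = 111.9

112 lbmol/h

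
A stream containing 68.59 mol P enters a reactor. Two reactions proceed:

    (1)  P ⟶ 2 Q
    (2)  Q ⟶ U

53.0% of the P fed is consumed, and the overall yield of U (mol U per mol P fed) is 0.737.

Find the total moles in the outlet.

105 mol

Conversion of P: P consumed = 1ξ₁ = 0.53 × 68.59 → ξ₁ = 36.35 mol.
Yield of U: 1ξ₂ / 68.59 = 0.737 → ξ₂ = 50.55 mol.
Outlet amounts (n = n₀ + Σ ν·ξ):
  P: 68.59 − 1(36.35) = 32.24
  Q: 0 + 2(36.35) − 1(50.55) = 22.15
  U: 0 + 1(50.55) = 50.55
Total out = 32.24 + 22.15 + 50.55 = 104.9 mol.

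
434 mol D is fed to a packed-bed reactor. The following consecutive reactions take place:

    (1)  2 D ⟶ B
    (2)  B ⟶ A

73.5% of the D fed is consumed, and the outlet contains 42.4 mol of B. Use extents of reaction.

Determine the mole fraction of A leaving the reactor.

Conversion of D: D consumed = 2ξ₁ = 0.735 × 434 → ξ₁ = 159.5 mol.
B balance: n_B = 0 + 1ξ₁ − 1ξ₂ = 42.4 → ξ₂ = (1·159.5 − 42.4)/1 = 117.1 mol.
Outlet amounts (n = n₀ + Σ ν·ξ):
  D: 434 − 2(159.5) = 115
  B: 0 + 1(159.5) − 1(117.1) = 42.4
  A: 0 + 1(117.1) = 117.1
Total out = 274.5 mol; y_A = 117.1 / 274.5 = 0.4266.

0.427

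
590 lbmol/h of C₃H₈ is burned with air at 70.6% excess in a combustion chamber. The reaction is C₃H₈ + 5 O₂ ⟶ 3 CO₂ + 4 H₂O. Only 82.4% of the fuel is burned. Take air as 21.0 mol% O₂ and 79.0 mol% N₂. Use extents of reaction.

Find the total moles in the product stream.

25000 lbmol/h

Stoichiometric O₂ = 5 × 590 = 2950 lbmol/h; O₂ fed = 2950 × 1.706 = 5033 lbmol/h.
N₂ fed = 5033 × 79/21 = 18930 lbmol/h.
Fuel reacted = 0.824 × 590 → ξ = 486.2 lbmol/h.
Outlet (n = n₀ + ν ξ):
  C₃H₈: 590 − 1(486.2) = 103.8
  O₂: 5033 − 5(486.2) = 2602
  N₂: 18930 (inert)
  CO₂: 0 + 3(486.2) = 1458
  H₂O: 0 + 4(486.2) = 1945
Total out = 103.8 + 2602 + 18930 + 1458 + 1945 = 25040 lbmol/h.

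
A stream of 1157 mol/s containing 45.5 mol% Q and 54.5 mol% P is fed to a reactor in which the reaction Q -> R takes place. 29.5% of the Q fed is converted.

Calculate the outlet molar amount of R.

Q reacted = 0.295 × 526.4 = 155.3 mol/s; ν_Q = −1, so ξ = 155.3/1 = 155.3 mol/s.
Outlet amounts (n = n₀ + ν ξ):
  Q: 526.4 − 1(155.3) = 371.1
  R: 0 + 1(155.3) = 155.3
  P: 630.6 (inert)

155 mol/s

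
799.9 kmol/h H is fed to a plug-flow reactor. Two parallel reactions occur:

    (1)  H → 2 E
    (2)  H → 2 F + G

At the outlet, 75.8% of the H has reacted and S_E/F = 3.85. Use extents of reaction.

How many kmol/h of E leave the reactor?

Conversion of H: H consumed = 0.758 × 799.9 = 606.3 kmol/h = 1ξ₁ + 1ξ₂.
Selectivity: 2ξ₁ / (2ξ₂) = 3.85 → ξ₁ = 3.85 ξ₂.
Substitute: (1·3.85 + 1) ξ₂ = 606.3 → ξ₂ = 125 kmol/h, ξ₁ = 481.3 kmol/h.
Outlet amounts (n = n₀ + Σ ν·ξ):
  H: 799.9 − 1(481.3) − 1(125) = 193.6
  E: 0 + 2(481.3) = 962.6
  F: 0 + 2(125) = 250
  G: 0 + 1(125) = 125

963 kmol/h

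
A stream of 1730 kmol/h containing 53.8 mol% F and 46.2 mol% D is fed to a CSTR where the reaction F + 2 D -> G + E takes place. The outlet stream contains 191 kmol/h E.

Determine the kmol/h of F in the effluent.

For E: n = n₀ + 1ξ → 191 = 0 + 1ξ, giving ξ = 191 kmol/h.
Outlet amounts (n = n₀ + ν ξ):
  F: 930.7 − 1(191) = 739.7
  D: 799.3 − 2(191) = 417.3
  G: 0 + 1(191) = 191
  E: 0 + 1(191) = 191

740 kmol/h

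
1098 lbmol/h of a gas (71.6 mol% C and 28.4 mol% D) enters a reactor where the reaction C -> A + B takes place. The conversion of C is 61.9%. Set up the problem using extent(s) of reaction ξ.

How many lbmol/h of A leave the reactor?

487 lbmol/h

C reacted = 0.619 × 786.2 = 486.6 lbmol/h; ν_C = −1, so ξ = 486.6/1 = 486.6 lbmol/h.
Outlet amounts (n = n₀ + ν ξ):
  C: 786.2 − 1(486.6) = 299.5
  A: 0 + 1(486.6) = 486.6
  B: 0 + 1(486.6) = 486.6
  D: 311.8 (inert)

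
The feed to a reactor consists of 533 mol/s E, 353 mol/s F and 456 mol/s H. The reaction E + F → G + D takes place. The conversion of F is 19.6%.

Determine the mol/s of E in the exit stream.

464 mol/s

F reacted = 0.196 × 353 = 69.19 mol/s; ν_F = −1, so ξ = 69.19/1 = 69.19 mol/s.
Outlet amounts (n = n₀ + ν ξ):
  E: 533 − 1(69.19) = 463.8
  F: 353 − 1(69.19) = 283.8
  G: 0 + 1(69.19) = 69.19
  D: 0 + 1(69.19) = 69.19
  H: 456 (inert)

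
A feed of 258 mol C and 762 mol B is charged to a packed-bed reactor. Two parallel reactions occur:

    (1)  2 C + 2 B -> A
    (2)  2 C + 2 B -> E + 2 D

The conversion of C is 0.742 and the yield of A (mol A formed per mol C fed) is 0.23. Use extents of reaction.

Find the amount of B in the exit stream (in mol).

Yield of A: 1ξ₁ / 258 = 0.23 → ξ₁ = 59.34 mol.
Conversion of C: 2ξ₁ + 2ξ₂ = 0.742 × 258 = 191.4 → ξ₂ = 36.38 mol.
Outlet amounts (n = n₀ + Σ ν·ξ):
  C: 258 − 2(59.34) − 2(36.38) = 66.56
  B: 762 − 2(59.34) − 2(36.38) = 570.6
  A: 0 + 1(59.34) = 59.34
  E: 0 + 1(36.38) = 36.38
  D: 0 + 2(36.38) = 72.76

571 mol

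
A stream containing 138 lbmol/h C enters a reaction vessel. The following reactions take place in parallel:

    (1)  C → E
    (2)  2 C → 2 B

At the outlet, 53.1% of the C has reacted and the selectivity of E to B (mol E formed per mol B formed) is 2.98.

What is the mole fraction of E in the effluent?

Conversion of C: C consumed = 0.531 × 138 = 73.28 lbmol/h = 1ξ₁ + 2ξ₂.
Selectivity: 1ξ₁ / (2ξ₂) = 2.98 → ξ₁ = 5.96 ξ₂.
Substitute: (1·5.96 + 2) ξ₂ = 73.28 → ξ₂ = 9.206 lbmol/h, ξ₁ = 54.87 lbmol/h.
Outlet amounts (n = n₀ + Σ ν·ξ):
  C: 138 − 1(54.87) − 2(9.206) = 64.72
  E: 0 + 1(54.87) = 54.87
  B: 0 + 2(9.206) = 18.41
Total out = 138 lbmol/h; y_E = 54.87 / 138 = 0.3976.

0.398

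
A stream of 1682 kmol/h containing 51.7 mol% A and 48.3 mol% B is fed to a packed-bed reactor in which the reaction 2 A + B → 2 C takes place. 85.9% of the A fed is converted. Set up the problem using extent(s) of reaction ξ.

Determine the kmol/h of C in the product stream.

747 kmol/h

A reacted = 0.859 × 869.6 = 747 kmol/h; ν_A = −2, so ξ = 747/2 = 373.5 kmol/h.
Outlet amounts (n = n₀ + ν ξ):
  A: 869.6 − 2(373.5) = 122.6
  B: 812.4 − 1(373.5) = 438.9
  C: 0 + 2(373.5) = 747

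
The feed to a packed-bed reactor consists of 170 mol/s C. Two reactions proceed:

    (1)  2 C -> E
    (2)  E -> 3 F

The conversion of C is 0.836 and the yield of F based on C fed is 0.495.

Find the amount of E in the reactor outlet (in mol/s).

43 mol/s

Conversion of C: C consumed = 2ξ₁ = 0.836 × 170 → ξ₁ = 71.06 mol/s.
Yield of F: 3ξ₂ / 170 = 0.495 → ξ₂ = 28.05 mol/s.
Outlet amounts (n = n₀ + Σ ν·ξ):
  C: 170 − 2(71.06) = 27.88
  E: 0 + 1(71.06) − 1(28.05) = 43.01
  F: 0 + 3(28.05) = 84.15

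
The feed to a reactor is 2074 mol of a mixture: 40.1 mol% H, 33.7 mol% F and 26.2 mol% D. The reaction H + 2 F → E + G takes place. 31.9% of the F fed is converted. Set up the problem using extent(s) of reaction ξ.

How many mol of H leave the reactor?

F reacted = 0.319 × 698.9 = 223 mol; ν_F = −2, so ξ = 223/2 = 111.5 mol.
Outlet amounts (n = n₀ + ν ξ):
  H: 831.7 − 1(111.5) = 720.2
  F: 698.9 − 2(111.5) = 476
  E: 0 + 1(111.5) = 111.5
  G: 0 + 1(111.5) = 111.5
  D: 543.4 (inert)

720 mol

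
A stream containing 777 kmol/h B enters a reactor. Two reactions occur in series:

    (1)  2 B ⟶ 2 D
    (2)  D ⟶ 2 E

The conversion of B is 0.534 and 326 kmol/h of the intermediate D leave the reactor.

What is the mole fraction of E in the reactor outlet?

0.205

Conversion of B: B consumed = 2ξ₁ = 0.534 × 777 → ξ₁ = 207.5 kmol/h.
D balance: n_D = 0 + 2ξ₁ − 1ξ₂ = 326 → ξ₂ = (2·207.5 − 326)/1 = 88.92 kmol/h.
Outlet amounts (n = n₀ + Σ ν·ξ):
  B: 777 − 2(207.5) = 362.1
  D: 0 + 2(207.5) − 1(88.92) = 326
  E: 0 + 2(88.92) = 177.8
Total out = 865.9 kmol/h; y_E = 177.8 / 865.9 = 0.2054.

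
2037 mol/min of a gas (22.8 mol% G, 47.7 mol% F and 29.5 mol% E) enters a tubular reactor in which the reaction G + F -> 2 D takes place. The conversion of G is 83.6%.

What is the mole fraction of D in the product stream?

G reacted = 0.836 × 464.4 = 388.3 mol/min; ν_G = −1, so ξ = 388.3/1 = 388.3 mol/min.
Outlet amounts (n = n₀ + ν ξ):
  G: 464.4 − 1(388.3) = 76.17
  F: 971.6 − 1(388.3) = 583.4
  D: 0 + 2(388.3) = 776.5
  E: 600.9 (inert)
Total out = 2037 mol/min; y_D = 776.5 / 2037 = 0.3812.

0.381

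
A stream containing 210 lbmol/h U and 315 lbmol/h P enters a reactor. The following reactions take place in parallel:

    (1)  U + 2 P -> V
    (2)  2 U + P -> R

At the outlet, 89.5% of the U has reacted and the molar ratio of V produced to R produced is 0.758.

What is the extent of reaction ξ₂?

ξ₂ = 68.1 lbmol/h

Conversion of U: U consumed = 0.895 × 210 = 188 lbmol/h = 1ξ₁ + 2ξ₂.
Selectivity: 1ξ₁ / (1ξ₂) = 0.758 → ξ₁ = 0.758 ξ₂.
Substitute: (1·0.758 + 2) ξ₂ = 188 → ξ₂ = 68.15 lbmol/h, ξ₁ = 51.66 lbmol/h.
Outlet amounts (n = n₀ + Σ ν·ξ):
  U: 210 − 1(51.66) − 2(68.15) = 22.05
  P: 315 − 2(51.66) − 1(68.15) = 143.5
  V: 0 + 1(51.66) = 51.66
  R: 0 + 1(68.15) = 68.15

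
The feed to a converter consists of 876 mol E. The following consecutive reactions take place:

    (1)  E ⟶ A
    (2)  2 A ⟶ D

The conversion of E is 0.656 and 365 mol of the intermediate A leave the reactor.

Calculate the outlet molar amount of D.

105 mol

Conversion of E: E consumed = 1ξ₁ = 0.656 × 876 → ξ₁ = 574.7 mol.
A balance: n_A = 0 + 1ξ₁ − 2ξ₂ = 365 → ξ₂ = (1·574.7 − 365)/2 = 104.8 mol.
Outlet amounts (n = n₀ + Σ ν·ξ):
  E: 876 − 1(574.7) = 301.3
  A: 0 + 1(574.7) − 2(104.8) = 365
  D: 0 + 1(104.8) = 104.8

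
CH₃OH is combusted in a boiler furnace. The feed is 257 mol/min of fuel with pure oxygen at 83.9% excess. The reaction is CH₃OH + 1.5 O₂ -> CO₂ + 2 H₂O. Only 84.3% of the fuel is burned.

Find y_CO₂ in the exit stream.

Stoichiometric O₂ = 1.5 × 257 = 385.5 mol/min; O₂ fed = 385.5 × 1.839 = 708.9 mol/min.
Fuel reacted = 0.843 × 257 → ξ = 216.7 mol/min.
Outlet (n = n₀ + ν ξ):
  CH₃OH: 257 − 1(216.7) = 40.35
  O₂: 708.9 − 1.5(216.7) = 384
  CO₂: 0 + 1(216.7) = 216.7
  H₂O: 0 + 2(216.7) = 433.3
Total out = 1074 mol/min; y_CO₂ = 216.7 / 1074 = 0.2017.

0.202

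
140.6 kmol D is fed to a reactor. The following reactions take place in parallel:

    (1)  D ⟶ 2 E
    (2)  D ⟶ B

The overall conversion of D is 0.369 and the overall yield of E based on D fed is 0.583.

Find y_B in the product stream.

Yield of E: 2ξ₁ / 140.6 = 0.583 → ξ₁ = 40.98 kmol.
Conversion of D: 1ξ₁ + 1ξ₂ = 0.369 × 140.6 = 51.88 → ξ₂ = 10.9 kmol.
Outlet amounts (n = n₀ + Σ ν·ξ):
  D: 140.6 − 1(40.98) − 1(10.9) = 88.72
  E: 0 + 2(40.98) = 81.97
  B: 0 + 1(10.9) = 10.9
Total out = 181.6 kmol; y_B = 10.9 / 181.6 = 0.06001.

0.06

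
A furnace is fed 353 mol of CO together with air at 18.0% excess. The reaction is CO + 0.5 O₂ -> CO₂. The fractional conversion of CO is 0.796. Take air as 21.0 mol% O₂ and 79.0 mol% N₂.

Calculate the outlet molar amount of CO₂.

281 mol

Stoichiometric O₂ = 0.5 × 353 = 176.5 mol; O₂ fed = 176.5 × 1.180 = 208.3 mol.
N₂ fed = 208.3 × 79/21 = 783.5 mol.
Fuel reacted = 0.796 × 353 → ξ = 281 mol.
Outlet (n = n₀ + ν ξ):
  CO: 353 − 1(281) = 72.01
  O₂: 208.3 − 0.5(281) = 67.78
  N₂: 783.5 (inert)
  CO₂: 0 + 1(281) = 281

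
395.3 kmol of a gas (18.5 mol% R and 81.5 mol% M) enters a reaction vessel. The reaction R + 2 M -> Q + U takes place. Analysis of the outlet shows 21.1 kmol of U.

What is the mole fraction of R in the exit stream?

For U: n = n₀ + 1ξ → 21.1 = 0 + 1ξ, giving ξ = 21.1 kmol.
Outlet amounts (n = n₀ + ν ξ):
  R: 73.13 − 1(21.1) = 52.03
  M: 322.2 − 2(21.1) = 280
  Q: 0 + 1(21.1) = 21.1
  U: 0 + 1(21.1) = 21.1
Total out = 374.2 kmol; y_R = 52.03 / 374.2 = 0.139.

0.139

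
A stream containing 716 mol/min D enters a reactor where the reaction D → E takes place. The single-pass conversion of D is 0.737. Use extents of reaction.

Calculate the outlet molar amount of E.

528 mol/min

D reacted = 0.737 × 716 = 527.7 mol/min; ν_D = −1, so ξ = 527.7/1 = 527.7 mol/min.
Outlet amounts (n = n₀ + ν ξ):
  D: 716 − 1(527.7) = 188.3
  E: 0 + 1(527.7) = 527.7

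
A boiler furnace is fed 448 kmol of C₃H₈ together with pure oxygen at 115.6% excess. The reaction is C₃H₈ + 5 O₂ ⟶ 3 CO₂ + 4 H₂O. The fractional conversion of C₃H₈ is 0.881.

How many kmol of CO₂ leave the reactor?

1180 kmol

Stoichiometric O₂ = 5 × 448 = 2240 kmol; O₂ fed = 2240 × 2.156 = 4829 kmol.
Fuel reacted = 0.881 × 448 → ξ = 394.7 kmol.
Outlet (n = n₀ + ν ξ):
  C₃H₈: 448 − 1(394.7) = 53.31
  O₂: 4829 − 5(394.7) = 2856
  CO₂: 0 + 3(394.7) = 1184
  H₂O: 0 + 4(394.7) = 1579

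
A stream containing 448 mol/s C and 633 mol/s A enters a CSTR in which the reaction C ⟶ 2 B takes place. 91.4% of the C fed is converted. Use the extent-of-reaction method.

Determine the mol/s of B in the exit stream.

819 mol/s

C reacted = 0.914 × 448 = 409.5 mol/s; ν_C = −1, so ξ = 409.5/1 = 409.5 mol/s.
Outlet amounts (n = n₀ + ν ξ):
  C: 448 − 1(409.5) = 38.53
  B: 0 + 2(409.5) = 818.9
  A: 633 (inert)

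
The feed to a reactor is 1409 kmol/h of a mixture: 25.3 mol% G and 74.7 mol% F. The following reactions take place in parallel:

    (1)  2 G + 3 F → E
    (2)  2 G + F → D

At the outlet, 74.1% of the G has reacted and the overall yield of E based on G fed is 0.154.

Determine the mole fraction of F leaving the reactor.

0.783

Yield of E: 1ξ₁ / 356.5 = 0.154 → ξ₁ = 54.9 kmol/h.
Conversion of G: 2ξ₁ + 2ξ₂ = 0.741 × 356.5 = 264.1 → ξ₂ = 77.18 kmol/h.
Outlet amounts (n = n₀ + Σ ν·ξ):
  G: 356.5 − 2(54.9) − 2(77.18) = 92.33
  F: 1053 − 3(54.9) − 1(77.18) = 810.7
  E: 0 + 1(54.9) = 54.9
  D: 0 + 1(77.18) = 77.18
Total out = 1035 kmol/h; y_F = 810.7 / 1035 = 0.7832.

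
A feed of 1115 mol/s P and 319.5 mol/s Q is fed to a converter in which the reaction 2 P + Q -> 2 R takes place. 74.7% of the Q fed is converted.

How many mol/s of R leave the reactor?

477 mol/s

Q reacted = 0.747 × 319.5 = 238.7 mol/s; ν_Q = −1, so ξ = 238.7/1 = 238.7 mol/s.
Outlet amounts (n = n₀ + ν ξ):
  P: 1115 − 2(238.7) = 637.7
  Q: 319.5 − 1(238.7) = 80.83
  R: 0 + 2(238.7) = 477.3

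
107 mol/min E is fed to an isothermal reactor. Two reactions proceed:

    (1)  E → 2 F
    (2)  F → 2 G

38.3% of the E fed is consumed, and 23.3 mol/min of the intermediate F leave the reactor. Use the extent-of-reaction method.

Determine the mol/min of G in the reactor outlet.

117 mol/min

Conversion of E: E consumed = 1ξ₁ = 0.383 × 107 → ξ₁ = 40.98 mol/min.
F balance: n_F = 0 + 2ξ₁ − 1ξ₂ = 23.3 → ξ₂ = (2·40.98 − 23.3)/1 = 58.66 mol/min.
Outlet amounts (n = n₀ + Σ ν·ξ):
  E: 107 − 1(40.98) = 66.02
  F: 0 + 2(40.98) − 1(58.66) = 23.3
  G: 0 + 2(58.66) = 117.3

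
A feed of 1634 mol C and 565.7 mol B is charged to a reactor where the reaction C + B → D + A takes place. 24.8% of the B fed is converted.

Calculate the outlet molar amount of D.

140 mol

B reacted = 0.248 × 565.7 = 140.3 mol; ν_B = −1, so ξ = 140.3/1 = 140.3 mol.
Outlet amounts (n = n₀ + ν ξ):
  C: 1634 − 1(140.3) = 1494
  B: 565.7 − 1(140.3) = 425.4
  D: 0 + 1(140.3) = 140.3
  A: 0 + 1(140.3) = 140.3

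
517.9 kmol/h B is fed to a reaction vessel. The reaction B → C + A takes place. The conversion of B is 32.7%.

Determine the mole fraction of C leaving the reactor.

B reacted = 0.327 × 517.9 = 169.4 kmol/h; ν_B = −1, so ξ = 169.4/1 = 169.4 kmol/h.
Outlet amounts (n = n₀ + ν ξ):
  B: 517.9 − 1(169.4) = 348.5
  C: 0 + 1(169.4) = 169.4
  A: 0 + 1(169.4) = 169.4
Total out = 687.3 kmol/h; y_C = 169.4 / 687.3 = 0.2464.

0.246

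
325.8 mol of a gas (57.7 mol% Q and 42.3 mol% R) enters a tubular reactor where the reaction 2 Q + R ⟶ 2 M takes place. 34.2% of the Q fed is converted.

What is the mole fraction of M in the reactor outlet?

0.219

Q reacted = 0.342 × 188 = 64.29 mol; ν_Q = −2, so ξ = 64.29/2 = 32.15 mol.
Outlet amounts (n = n₀ + ν ξ):
  Q: 188 − 2(32.15) = 123.7
  R: 137.8 − 1(32.15) = 105.7
  M: 0 + 2(32.15) = 64.29
Total out = 293.7 mol; y_M = 64.29 / 293.7 = 0.2189.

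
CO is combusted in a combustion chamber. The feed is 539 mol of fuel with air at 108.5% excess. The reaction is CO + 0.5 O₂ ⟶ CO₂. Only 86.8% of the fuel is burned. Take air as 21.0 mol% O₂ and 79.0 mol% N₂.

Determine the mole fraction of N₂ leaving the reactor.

Stoichiometric O₂ = 0.5 × 539 = 269.5 mol; O₂ fed = 269.5 × 2.085 = 561.9 mol.
N₂ fed = 561.9 × 79/21 = 2114 mol.
Fuel reacted = 0.868 × 539 → ξ = 467.9 mol.
Outlet (n = n₀ + ν ξ):
  CO: 539 − 1(467.9) = 71.15
  O₂: 561.9 − 0.5(467.9) = 328
  N₂: 2114 (inert)
  CO₂: 0 + 1(467.9) = 467.9
Total out = 2981 mol; y_N₂ = 2114 / 2981 = 0.7091.

0.709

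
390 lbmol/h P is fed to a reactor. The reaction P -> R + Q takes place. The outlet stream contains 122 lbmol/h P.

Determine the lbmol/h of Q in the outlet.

For P: n = n₀ − 1ξ → 122 = 390 − 1ξ, giving ξ = 268 lbmol/h.
Outlet amounts (n = n₀ + ν ξ):
  P: 390 − 1(268) = 122
  R: 0 + 1(268) = 268
  Q: 0 + 1(268) = 268

268 lbmol/h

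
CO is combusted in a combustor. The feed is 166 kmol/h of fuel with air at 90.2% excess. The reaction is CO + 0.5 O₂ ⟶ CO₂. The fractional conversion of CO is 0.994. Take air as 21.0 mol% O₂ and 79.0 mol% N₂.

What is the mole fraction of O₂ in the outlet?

Stoichiometric O₂ = 0.5 × 166 = 83 kmol/h; O₂ fed = 83 × 1.902 = 157.9 kmol/h.
N₂ fed = 157.9 × 79/21 = 593.9 kmol/h.
Fuel reacted = 0.994 × 166 → ξ = 165 kmol/h.
Outlet (n = n₀ + ν ξ):
  CO: 166 − 1(165) = 0.996
  O₂: 157.9 − 0.5(165) = 75.36
  N₂: 593.9 (inert)
  CO₂: 0 + 1(165) = 165
Total out = 835.2 kmol/h; y_O₂ = 75.36 / 835.2 = 0.09023.

0.0902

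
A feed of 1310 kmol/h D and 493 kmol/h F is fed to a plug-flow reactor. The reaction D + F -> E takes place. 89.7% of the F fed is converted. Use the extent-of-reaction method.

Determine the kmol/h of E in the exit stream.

442 kmol/h

F reacted = 0.897 × 493 = 442.2 kmol/h; ν_F = −1, so ξ = 442.2/1 = 442.2 kmol/h.
Outlet amounts (n = n₀ + ν ξ):
  D: 1310 − 1(442.2) = 867.8
  F: 493 − 1(442.2) = 50.78
  E: 0 + 1(442.2) = 442.2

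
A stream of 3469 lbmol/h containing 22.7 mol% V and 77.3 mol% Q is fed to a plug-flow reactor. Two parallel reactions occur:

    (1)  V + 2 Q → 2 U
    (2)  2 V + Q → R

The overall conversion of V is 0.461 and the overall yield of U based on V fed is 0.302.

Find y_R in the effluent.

Yield of U: 2ξ₁ / 787.5 = 0.302 → ξ₁ = 118.9 lbmol/h.
Conversion of V: 1ξ₁ + 2ξ₂ = 0.461 × 787.5 = 363 → ξ₂ = 122.1 lbmol/h.
Outlet amounts (n = n₀ + Σ ν·ξ):
  V: 787.5 − 1(118.9) − 2(122.1) = 424.4
  Q: 2682 − 2(118.9) − 1(122.1) = 2322
  U: 0 + 2(118.9) = 237.8
  R: 0 + 1(122.1) = 122.1
Total out = 3106 lbmol/h; y_R = 122.1 / 3106 = 0.0393.

0.0393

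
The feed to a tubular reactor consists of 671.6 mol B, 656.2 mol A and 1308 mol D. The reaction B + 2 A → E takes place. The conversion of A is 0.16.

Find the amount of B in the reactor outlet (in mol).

A reacted = 0.16 × 656.2 = 105 mol; ν_A = −2, so ξ = 105/2 = 52.5 mol.
Outlet amounts (n = n₀ + ν ξ):
  B: 671.6 − 1(52.5) = 619.1
  A: 656.2 − 2(52.5) = 551.2
  E: 0 + 1(52.5) = 52.5
  D: 1308 (inert)

619 mol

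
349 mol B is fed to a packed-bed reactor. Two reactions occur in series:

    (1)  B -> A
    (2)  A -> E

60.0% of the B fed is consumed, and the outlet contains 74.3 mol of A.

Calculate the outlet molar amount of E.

Conversion of B: B consumed = 1ξ₁ = 0.6 × 349 → ξ₁ = 209.4 mol.
A balance: n_A = 0 + 1ξ₁ − 1ξ₂ = 74.3 → ξ₂ = (1·209.4 − 74.3)/1 = 135.1 mol.
Outlet amounts (n = n₀ + Σ ν·ξ):
  B: 349 − 1(209.4) = 139.6
  A: 0 + 1(209.4) − 1(135.1) = 74.3
  E: 0 + 1(135.1) = 135.1

135 mol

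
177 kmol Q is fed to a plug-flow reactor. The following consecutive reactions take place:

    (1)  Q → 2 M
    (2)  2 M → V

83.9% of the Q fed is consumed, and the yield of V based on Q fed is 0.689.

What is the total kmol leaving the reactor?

Conversion of Q: Q consumed = 1ξ₁ = 0.839 × 177 → ξ₁ = 148.5 kmol.
Yield of V: 1ξ₂ / 177 = 0.689 → ξ₂ = 122 kmol.
Outlet amounts (n = n₀ + Σ ν·ξ):
  Q: 177 − 1(148.5) = 28.5
  M: 0 + 2(148.5) − 2(122) = 53.1
  V: 0 + 1(122) = 122
Total out = 28.5 + 53.1 + 122 = 203.6 kmol.

204 kmol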